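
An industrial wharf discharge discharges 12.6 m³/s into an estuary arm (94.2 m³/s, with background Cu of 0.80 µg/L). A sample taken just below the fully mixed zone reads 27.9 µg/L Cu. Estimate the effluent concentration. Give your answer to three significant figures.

Mass balance: 94.20·0.8000 + 12.60·Cₑ = 106.8·27.90
→ Cₑ = (106.8·27.90 − 94.20·0.8000) / 12.60 = 230.5 µg/L.

231 µg/L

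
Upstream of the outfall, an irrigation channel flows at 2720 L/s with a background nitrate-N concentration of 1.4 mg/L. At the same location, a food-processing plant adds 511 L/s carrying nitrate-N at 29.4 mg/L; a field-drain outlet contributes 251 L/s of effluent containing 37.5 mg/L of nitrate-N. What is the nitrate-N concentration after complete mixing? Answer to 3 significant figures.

Flow-weighted average: C = (2720·1.400 + 511.0·29.40 + 251.0·37.50) / 3482 = 28240/3482 = 8.111 mg/L.

8.11 mg/L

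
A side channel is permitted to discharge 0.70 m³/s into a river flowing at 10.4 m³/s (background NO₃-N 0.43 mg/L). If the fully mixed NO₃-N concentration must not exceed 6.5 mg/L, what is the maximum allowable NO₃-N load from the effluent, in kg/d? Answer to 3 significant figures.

5850 kg/d

Mass balance at the limit: 10.40·0.4300 + 0.7000·Cₑ = 11.10·6.5 → Cₑ = 96.68 mg/L.
Load = 0.7000 m³/s × 96.68 g/m³ × 86 400 s/d = 5847 kg/d.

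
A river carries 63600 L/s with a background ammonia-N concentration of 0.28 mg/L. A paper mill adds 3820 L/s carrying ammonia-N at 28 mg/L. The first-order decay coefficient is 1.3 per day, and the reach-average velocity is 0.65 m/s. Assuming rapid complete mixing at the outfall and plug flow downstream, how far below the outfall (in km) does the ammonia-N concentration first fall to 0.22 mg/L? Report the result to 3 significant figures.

92.0 km

Mass balance: C = (63600·0.2800 + 3820·28.00) / 67420 = 124800/67420 = 1.851 mg/L.
Set 1.851·exp(−k·t) = 0.22 → t = ln(1.851/0.22)/k = 141500 s = 39.32 h.
Distance = v·t = 0.65·141500 = 92000 m = 92.00 km.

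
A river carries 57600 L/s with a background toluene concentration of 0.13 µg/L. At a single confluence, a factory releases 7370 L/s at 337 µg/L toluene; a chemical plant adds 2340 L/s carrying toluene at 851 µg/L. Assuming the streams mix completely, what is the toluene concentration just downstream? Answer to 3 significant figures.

66.6 µg/L

After mixing, C = (57600·0.1300 + 7370·337.0 + 2340·851.0) / 67310 = 4483000/67310 = 66.60 µg/L.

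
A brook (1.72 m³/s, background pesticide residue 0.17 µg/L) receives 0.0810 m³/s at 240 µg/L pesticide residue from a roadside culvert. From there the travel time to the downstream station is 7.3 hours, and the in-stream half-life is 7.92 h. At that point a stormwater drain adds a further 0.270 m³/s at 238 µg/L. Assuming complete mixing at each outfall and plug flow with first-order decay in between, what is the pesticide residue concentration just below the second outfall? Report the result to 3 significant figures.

Conservation of mass: C = (1.720·0.1700 + 0.08100·240.0) / 1.801 = 19.73/1.801 = 10.96 µg/L; combined flow 1.801 m³/s.
Half-life 7.92 h → k = ln 2 / 7.92 = 0.08752 h⁻¹ = 2.100 d⁻¹.
First-order decay: C = 10.96·exp(−k·t) = 10.96·0.5279 = 5.784 µg/L.
Second outfall: C = (1.801·5.784 + 0.2700·238.0)/2.071 = 36.06 µg/L.

36.1 µg/L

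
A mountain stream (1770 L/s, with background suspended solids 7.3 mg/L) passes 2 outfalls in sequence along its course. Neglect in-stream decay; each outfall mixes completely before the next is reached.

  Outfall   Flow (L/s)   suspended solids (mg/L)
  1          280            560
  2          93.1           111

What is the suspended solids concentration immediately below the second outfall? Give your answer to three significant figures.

After outfall 1: Q = 1770 + 280.0 = 2050 L/s; C = (1770·7.300 + 280.0·560.0)/2050 = 82.79 mg/L.
After outfall 2: Q = 2050 + 93.10 = 2143 L/s; C = (2050·82.79 + 93.10·111.0)/2143 = 84.02 mg/L.

84.0 mg/L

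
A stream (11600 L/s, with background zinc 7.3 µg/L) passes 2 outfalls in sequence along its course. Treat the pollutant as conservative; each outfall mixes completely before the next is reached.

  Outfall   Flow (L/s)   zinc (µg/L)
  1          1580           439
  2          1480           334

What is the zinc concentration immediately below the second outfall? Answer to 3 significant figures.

After outfall 1: Q = 11600 + 1580 = 13180 L/s; C = (11600·7.300 + 1580·439.0)/13180 = 59.05 µg/L.
After outfall 2: Q = 13180 + 1480 = 14660 L/s; C = (13180·59.05 + 1480·334.0)/14660 = 86.81 µg/L.

86.8 µg/L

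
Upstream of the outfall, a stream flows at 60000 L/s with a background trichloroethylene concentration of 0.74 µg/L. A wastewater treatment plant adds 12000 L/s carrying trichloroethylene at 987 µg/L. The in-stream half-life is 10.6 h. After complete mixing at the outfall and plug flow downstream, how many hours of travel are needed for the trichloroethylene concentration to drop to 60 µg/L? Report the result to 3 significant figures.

15.5 h

Mixed concentration C = ΣQC/ΣQ = (60000·0.7400 + 12000·987.0) / 72000 = 11890000/72000 = 165.1 µg/L.
Half-life 10.6 h → k = ln 2 / 10.6 = 0.06539 h⁻¹ = 1.569 d⁻¹.
165.1·exp(−k·t) = 60 → t = ln(165.1/60)/k = 55730 s = 15.48 h.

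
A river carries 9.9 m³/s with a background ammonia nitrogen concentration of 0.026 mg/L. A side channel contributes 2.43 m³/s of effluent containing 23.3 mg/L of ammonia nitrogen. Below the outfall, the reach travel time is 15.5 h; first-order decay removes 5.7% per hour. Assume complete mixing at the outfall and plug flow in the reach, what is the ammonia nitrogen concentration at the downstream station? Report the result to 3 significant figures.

1.86 mg/L

Mixed concentration C = ΣQC/ΣQ = (9.900·0.02600 + 2.430·23.30) / 12.33 = 56.88/12.33 = 4.613 mg/L.
5.7%/h lost → k = −ln(1 − 0.057) = 0.05869 h⁻¹.
First-order decay: C = 4.613·exp(−k·t) = 4.613·0.4027 = 1.857 mg/L.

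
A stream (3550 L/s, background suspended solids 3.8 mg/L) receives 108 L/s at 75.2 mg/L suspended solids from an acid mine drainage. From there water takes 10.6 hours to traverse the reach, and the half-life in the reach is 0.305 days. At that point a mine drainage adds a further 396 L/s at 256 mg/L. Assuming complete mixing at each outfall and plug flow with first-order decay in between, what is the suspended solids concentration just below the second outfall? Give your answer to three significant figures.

27.0 mg/L

After mixing, C = (3550·3.800 + 108.0·75.20) / 3658 = 21610/3658 = 5.908 mg/L; combined flow 3658 L/s.
Half-life 0.305 d → k = ln 2 / 0.305 = 2.273 d⁻¹.
Decay over the reach: 5.908·exp(−kt) = 5.908·0.3665 = 2.165 mg/L.
At the second outfall, C = (3658·2.165 + 396.0·256.0) / (3658 + 396.0) = 26.96 mg/L.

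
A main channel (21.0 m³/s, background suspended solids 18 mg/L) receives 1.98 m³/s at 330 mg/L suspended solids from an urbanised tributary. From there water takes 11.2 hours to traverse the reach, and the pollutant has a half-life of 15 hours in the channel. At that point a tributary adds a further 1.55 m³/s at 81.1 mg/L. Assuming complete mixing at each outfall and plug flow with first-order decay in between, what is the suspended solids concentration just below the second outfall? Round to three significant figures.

30.2 mg/L

Conservation of mass: C = (21.00·18.00 + 1.980·330.0) / 22.98 = 1031/22.98 = 44.88 mg/L; combined flow 22.98 m³/s.
Half-life 15 h → k = ln 2 / 15 = 0.04621 h⁻¹ = 1.109 d⁻¹.
First-order decay: C = 44.88·exp(−k·t) = 44.88·0.5960 = 26.75 mg/L.
Second outfall: C = (22.98·26.75 + 1.550·81.10)/24.53 = 30.18 mg/L.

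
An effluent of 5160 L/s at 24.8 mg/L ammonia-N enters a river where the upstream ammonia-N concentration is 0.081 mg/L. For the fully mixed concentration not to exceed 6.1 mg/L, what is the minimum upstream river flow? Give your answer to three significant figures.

16000 L/s

Set C_mix = 6.1: (Q·0.08100 + 5160·24.80) / (Q + 5160) = 6.1
→ Q = 5160·(24.80 − 6.1)/(6.1 − 0.08100) = 16030 L/s.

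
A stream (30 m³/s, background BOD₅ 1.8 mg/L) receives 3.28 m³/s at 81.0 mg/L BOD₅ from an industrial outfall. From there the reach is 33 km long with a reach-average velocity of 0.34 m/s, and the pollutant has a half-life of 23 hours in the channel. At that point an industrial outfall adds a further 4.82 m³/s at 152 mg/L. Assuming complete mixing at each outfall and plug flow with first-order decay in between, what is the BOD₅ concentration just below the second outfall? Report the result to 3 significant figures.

Flow-weighted average: C = (30.00·1.800 + 3.280·81.00) / 33.28 = 319.7/33.28 = 9.606 mg/L; combined flow 33.28 m³/s.
Travel time t = 33·1000 / 0.34 = 97060 s = 26.96 h.
Half-life 23 h → k = ln 2 / 23 = 0.03014 h⁻¹ = 0.7233 d⁻¹.
After decay, C = 9.606 × e^(−kt) = 9.606 × 0.4437 = 4.262 mg/L.
Second outfall: C = (33.28·4.262 + 4.820·152.0)/38.10 = 22.95 mg/L.

23.0 mg/L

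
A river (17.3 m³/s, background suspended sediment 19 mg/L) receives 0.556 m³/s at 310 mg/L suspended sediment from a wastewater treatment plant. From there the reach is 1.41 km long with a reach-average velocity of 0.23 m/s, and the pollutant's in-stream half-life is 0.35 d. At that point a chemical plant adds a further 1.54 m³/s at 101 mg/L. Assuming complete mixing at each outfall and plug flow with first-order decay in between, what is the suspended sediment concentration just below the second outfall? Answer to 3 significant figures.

Conservation of mass: C = (17.30·19.00 + 0.5560·310.0) / 17.86 = 501.1/17.86 = 28.06 mg/L; combined flow 17.86 m³/s.
Travel time t = 1.41·1000 / 0.23 = 6130 s = 1.703 h.
Half-life 0.35 d → k = ln 2 / 0.35 = 1.980 d⁻¹.
Applying C = C₀e^(−kt): 28.06 × 0.8689 = 24.38 mg/L.
Second outfall: C = (17.86·24.38 + 1.540·101.0)/19.40 = 30.47 mg/L.

30.5 mg/L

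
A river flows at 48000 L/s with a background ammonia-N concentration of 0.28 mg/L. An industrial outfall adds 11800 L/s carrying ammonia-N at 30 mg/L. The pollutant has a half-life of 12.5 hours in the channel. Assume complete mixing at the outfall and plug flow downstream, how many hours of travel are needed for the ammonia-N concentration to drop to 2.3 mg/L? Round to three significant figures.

Flow-weighted average: C = (48000·0.2800 + 11800·30.00) / 59800 = 367400/59800 = 6.144 mg/L.
Half-life 12.5 h → k = ln 2 / 12.5 = 0.05545 h⁻¹ = 1.331 d⁻¹.
6.144·exp(−k·t) = 2.3 → t = ln(6.144/2.3)/k = 63790 s = 17.72 h.

17.7 h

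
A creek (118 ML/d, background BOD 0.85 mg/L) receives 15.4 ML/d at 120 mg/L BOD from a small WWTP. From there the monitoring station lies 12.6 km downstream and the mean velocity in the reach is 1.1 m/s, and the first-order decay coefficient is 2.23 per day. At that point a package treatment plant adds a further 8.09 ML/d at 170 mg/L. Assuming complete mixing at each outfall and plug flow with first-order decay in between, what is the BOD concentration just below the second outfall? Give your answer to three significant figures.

20.0 mg/L

After mixing, C = (118.0·0.8500 + 15.40·120.0) / 133.4 = 1948/133.4 = 14.60 mg/L; combined flow 133.4 ML/d.
Travel time t = 12.6·1000 / 1.1 = 11450 s = 3.182 h.
First-order decay: C = 14.60·exp(−k·t) = 14.60·0.7441 = 10.87 mg/L.
At the second outfall, C = (133.4·10.87 + 8.090·170.0) / (133.4 + 8.090) = 19.97 mg/L.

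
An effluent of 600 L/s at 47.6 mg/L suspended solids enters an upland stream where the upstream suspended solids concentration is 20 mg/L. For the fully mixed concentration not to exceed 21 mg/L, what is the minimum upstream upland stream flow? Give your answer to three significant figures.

16000 L/s

Set C_mix = 21: (Q·20.00 + 600.0·47.60) / (Q + 600.0) = 21
→ Q = 600.0·(47.60 − 21)/(21 − 20.00) = 15960 L/s.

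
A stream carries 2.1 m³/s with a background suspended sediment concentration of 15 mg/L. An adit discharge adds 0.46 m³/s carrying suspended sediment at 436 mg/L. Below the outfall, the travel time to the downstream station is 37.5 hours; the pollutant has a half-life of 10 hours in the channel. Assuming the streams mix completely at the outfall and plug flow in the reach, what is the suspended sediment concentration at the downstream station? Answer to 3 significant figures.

6.74 mg/L

After mixing, C = (2.100·15.00 + 0.4600·436.0) / 2.560 = 232.1/2.560 = 90.65 mg/L.
Half-life 10 h → k = ln 2 / 10 = 0.06931 h⁻¹ = 1.664 d⁻¹.
First-order decay: C = 90.65·exp(−k·t) = 90.65·0.07433 = 6.737 mg/L.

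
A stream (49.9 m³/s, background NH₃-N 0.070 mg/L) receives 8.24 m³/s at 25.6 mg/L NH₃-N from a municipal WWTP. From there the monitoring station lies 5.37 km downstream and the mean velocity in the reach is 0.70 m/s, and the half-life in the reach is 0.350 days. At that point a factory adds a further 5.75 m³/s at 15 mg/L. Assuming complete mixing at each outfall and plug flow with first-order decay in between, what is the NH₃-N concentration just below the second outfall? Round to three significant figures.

Mass balance: C = (49.90·0.07000 + 8.240·25.60) / 58.14 = 214.4/58.14 = 3.688 mg/L; combined flow 58.14 m³/s.
Travel time t = 5.37·1000 / 0.70 = 7671 s = 2.131 h.
Half-life 0.350 d → k = ln 2 / 0.350 = 1.980 d⁻¹.
After decay, C = 3.688 × e^(−kt) = 3.688 × 0.8388 = 3.094 mg/L.
At the second outfall, C = (58.14·3.094 + 5.750·15.00) / (58.14 + 5.750) = 4.165 mg/L.

4.17 mg/L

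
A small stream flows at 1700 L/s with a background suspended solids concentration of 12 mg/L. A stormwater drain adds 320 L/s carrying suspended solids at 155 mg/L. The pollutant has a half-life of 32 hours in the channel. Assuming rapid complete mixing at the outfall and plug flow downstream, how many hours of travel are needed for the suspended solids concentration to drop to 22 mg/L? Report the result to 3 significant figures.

21.0 h

After mixing, C = (1700·12.00 + 320.0·155.0) / 2020 = 70000/2020 = 34.65 mg/L.
Half-life 32 h → k = ln 2 / 32 = 0.02166 h⁻¹ = 0.5199 d⁻¹.
34.65·exp(−k·t) = 22 → t = ln(34.65/22)/k = 75510 s = 20.98 h.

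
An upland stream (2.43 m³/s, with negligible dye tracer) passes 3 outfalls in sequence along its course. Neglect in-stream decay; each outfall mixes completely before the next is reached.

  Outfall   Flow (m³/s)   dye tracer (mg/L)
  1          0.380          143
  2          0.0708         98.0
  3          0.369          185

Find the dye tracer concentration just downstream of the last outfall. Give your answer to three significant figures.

Below outfall 1: Q → 2.810 m³/s, C = (2.430·0 + 0.3800·143.0)/2.810 = 19.34 mg/L.
Below outfall 2: Q → 2.881 m³/s, C = (2.810·19.34 + 0.07080·98.00)/2.881 = 21.27 mg/L.
Below outfall 3: Q → 3.250 m³/s, C = (2.881·21.27 + 0.3690·185.0)/3.250 = 39.86 mg/L.

39.9 mg/L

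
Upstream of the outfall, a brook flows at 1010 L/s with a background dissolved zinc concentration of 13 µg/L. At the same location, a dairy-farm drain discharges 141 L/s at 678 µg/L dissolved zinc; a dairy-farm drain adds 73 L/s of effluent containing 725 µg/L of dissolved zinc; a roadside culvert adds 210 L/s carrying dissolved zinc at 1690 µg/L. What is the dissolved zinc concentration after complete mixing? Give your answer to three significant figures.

360 µg/L

After mixing, C = (1010·13.00 + 141.0·678.0 + 73.00·725.0 + 210.0·1690) / 1434 = 516600/1434 = 360.2 µg/L.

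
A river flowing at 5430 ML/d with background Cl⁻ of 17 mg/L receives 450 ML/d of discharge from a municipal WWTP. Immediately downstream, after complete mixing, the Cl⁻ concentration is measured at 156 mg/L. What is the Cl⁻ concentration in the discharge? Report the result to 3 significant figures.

1830 mg/L

Mass balance: 5430·17.00 + 450.0·Cₑ = 5880·156.0
→ Cₑ = (5880·156.0 − 5430·17.00) / 450.0 = 1833 mg/L.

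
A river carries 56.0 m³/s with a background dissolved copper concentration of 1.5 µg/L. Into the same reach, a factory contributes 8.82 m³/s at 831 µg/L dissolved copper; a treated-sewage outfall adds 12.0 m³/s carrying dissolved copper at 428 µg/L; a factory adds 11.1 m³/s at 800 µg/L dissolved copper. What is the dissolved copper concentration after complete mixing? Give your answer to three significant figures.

Flow-weighted average: C = (56.00·1.500 + 8.820·831.0 + 12.00·428.0 + 11.10·800.0) / 87.92 = 21430/87.92 = 243.7 µg/L.

244 µg/L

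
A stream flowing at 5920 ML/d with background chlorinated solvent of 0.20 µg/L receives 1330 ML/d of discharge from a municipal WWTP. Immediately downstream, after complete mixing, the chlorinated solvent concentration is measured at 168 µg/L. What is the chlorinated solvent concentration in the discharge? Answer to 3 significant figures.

915 µg/L

Mass balance: 5920·0.2000 + 1330·Cₑ = 7250·168.0
→ Cₑ = (7250·168.0 − 5920·0.2000) / 1330 = 914.9 µg/L.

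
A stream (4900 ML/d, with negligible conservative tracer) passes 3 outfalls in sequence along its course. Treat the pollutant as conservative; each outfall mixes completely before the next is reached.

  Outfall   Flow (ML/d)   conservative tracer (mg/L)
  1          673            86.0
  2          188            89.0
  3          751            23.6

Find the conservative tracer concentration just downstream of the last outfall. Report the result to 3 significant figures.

After outfall 1: Q = 4900 + 673.0 = 5573 ML/d; C = (4900·0 + 673.0·86.00)/5573 = 10.39 mg/L.
After outfall 2: Q = 5573 + 188.0 = 5761 ML/d; C = (5573·10.39 + 188.0·89.00)/5761 = 12.95 mg/L.
After outfall 3: Q = 5761 + 751.0 = 6512 ML/d; C = (5761·12.95 + 751.0·23.60)/6512 = 14.18 mg/L.

14.2 mg/L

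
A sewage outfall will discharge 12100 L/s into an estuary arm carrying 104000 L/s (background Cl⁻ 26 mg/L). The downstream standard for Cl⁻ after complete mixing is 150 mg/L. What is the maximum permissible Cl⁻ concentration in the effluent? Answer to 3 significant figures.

At the limit, (Qr·Cr + Qe·Cₑ)/(Qr + Qe) = 150:
Cₑ = (116100·150 − 104000·26.00) / 12100 = 1216 mg/L.

1220 mg/L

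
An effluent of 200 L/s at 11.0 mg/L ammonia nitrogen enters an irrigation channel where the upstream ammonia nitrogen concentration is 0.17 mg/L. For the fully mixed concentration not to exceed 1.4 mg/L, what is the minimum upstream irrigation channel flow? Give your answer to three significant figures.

1560 L/s

Set C_mix = 1.4: (Q·0.1700 + 200.0·11.00) / (Q + 200.0) = 1.4
→ Q = 200.0·(11.00 − 1.4)/(1.4 − 0.1700) = 1561 L/s.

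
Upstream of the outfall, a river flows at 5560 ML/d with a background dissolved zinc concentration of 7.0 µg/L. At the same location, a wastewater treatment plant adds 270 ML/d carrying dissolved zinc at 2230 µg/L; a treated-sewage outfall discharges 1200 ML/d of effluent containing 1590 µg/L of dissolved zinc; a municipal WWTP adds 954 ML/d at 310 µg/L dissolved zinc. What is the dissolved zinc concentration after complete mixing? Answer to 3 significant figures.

Conservation of mass: C = (5560·7.000 + 270.0·2230 + 1200·1590 + 954.0·310.0) / 7984 = 2845000/7984 = 356.3 µg/L.

356 µg/L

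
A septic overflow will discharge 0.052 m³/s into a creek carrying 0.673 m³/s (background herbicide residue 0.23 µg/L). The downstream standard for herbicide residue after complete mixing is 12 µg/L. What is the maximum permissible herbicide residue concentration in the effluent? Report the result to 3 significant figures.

164 µg/L

At the limit, (Qr·Cr + Qe·Cₑ)/(Qr + Qe) = 12:
Cₑ = (0.7250·12 − 0.6730·0.2300) / 0.05200 = 164.3 µg/L.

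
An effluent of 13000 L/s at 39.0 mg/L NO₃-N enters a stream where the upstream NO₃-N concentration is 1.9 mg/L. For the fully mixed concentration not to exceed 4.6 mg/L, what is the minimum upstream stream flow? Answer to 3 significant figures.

Set C_mix = 4.6: (Q·1.900 + 13000·39.00) / (Q + 13000) = 4.6
→ Q = 13000·(39.00 − 4.6)/(4.6 − 1.900) = 165600 L/s.

166000 L/s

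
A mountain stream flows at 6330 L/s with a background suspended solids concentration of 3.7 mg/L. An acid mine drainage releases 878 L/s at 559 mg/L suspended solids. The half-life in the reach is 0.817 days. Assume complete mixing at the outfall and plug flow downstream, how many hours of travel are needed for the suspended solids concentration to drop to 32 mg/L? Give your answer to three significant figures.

Mixed concentration C = ΣQC/ΣQ = (6330·3.700 + 878.0·559.0) / 7208 = 514200/7208 = 71.34 mg/L.
Half-life 0.817 d → k = ln 2 / 0.817 = 0.8484 d⁻¹.
71.34·exp(−k·t) = 32 → t = ln(71.34/32)/k = 81650 s = 22.68 h.

22.7 h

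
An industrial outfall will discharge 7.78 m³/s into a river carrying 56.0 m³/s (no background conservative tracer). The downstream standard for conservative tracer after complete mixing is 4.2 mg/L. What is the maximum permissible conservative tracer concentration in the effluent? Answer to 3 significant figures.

34.4 mg/L

At the limit, (Qr·Cr + Qe·Cₑ)/(Qr + Qe) = 4.2:
Cₑ = (63.78·4.2 − 56.00·0) / 7.780 = 34.43 mg/L.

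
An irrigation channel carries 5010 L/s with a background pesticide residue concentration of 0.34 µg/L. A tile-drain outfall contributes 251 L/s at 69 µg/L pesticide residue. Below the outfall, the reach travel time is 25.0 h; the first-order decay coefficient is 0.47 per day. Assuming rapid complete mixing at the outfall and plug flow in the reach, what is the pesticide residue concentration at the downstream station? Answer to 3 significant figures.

Mixed concentration C = ΣQC/ΣQ = (5010·0.3400 + 251.0·69.00) / 5261 = 19020/5261 = 3.616 µg/L.
Decay over the reach: 3.616·exp(−kt) = 3.616·0.6129 = 2.216 µg/L.

2.22 µg/L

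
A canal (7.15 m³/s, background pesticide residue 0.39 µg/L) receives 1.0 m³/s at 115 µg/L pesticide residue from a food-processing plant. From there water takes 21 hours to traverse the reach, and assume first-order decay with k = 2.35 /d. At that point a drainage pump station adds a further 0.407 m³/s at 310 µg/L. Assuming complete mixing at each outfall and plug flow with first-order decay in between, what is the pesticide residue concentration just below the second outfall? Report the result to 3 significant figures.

16.5 µg/L

Mixed concentration C = ΣQC/ΣQ = (7.150·0.3900 + 1.000·115.0) / 8.150 = 117.8/8.150 = 14.45 µg/L; combined flow 8.150 m³/s.
After decay, C = 14.45 × e^(−kt) = 14.45 × 0.1279 = 1.849 µg/L.
At the second outfall, C = (8.150·1.849 + 0.4070·310.0) / (8.150 + 0.4070) = 16.51 µg/L.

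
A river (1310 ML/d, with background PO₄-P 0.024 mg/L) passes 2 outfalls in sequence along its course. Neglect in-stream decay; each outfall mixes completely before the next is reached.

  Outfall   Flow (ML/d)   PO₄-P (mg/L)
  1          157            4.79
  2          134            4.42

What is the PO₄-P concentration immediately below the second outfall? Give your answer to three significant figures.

0.859 mg/L

Outfall 1: combined Q = 1467 ML/d; C = (1310·0.02400 + 157.0·4.790)/1467 = 0.5341 mg/L.
Outfall 2: combined Q = 1601 ML/d; C = (1467·0.5341 + 134.0·4.420)/1601 = 0.8593 mg/L.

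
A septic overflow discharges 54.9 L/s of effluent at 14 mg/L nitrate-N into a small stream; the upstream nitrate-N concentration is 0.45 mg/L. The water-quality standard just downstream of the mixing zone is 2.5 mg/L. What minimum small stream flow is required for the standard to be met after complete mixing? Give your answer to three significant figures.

Set C_mix = 2.5: (Q·0.4500 + 54.90·14.00) / (Q + 54.90) = 2.5
→ Q = 54.90·(14.00 − 2.5)/(2.5 − 0.4500) = 308.0 L/s.

308 L/s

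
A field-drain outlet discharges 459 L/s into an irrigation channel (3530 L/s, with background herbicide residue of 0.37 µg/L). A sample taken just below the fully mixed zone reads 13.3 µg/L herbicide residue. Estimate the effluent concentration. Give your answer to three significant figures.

113 µg/L

Mass balance: 3530·0.3700 + 459.0·Cₑ = 3989·13.30
→ Cₑ = (3989·13.30 − 3530·0.3700) / 459.0 = 112.7 µg/L.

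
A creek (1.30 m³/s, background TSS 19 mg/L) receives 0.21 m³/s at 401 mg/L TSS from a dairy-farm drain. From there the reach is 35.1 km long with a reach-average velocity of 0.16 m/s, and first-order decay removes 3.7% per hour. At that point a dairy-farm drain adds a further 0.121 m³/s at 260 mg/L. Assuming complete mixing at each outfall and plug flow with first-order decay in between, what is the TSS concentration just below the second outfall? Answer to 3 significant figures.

Flow-weighted average: C = (1.300·19.00 + 0.2100·401.0) / 1.510 = 108.9/1.510 = 72.13 mg/L; combined flow 1.510 m³/s.
Travel time t = 35.1·1000 / 0.16 = 219400 s = 60.94 h.
3.7%/h lost → k = −ln(1 − 0.037) = 0.03770 h⁻¹.
First-order decay: C = 72.13·exp(−k·t) = 72.13·0.1005 = 7.250 mg/L.
At the second outfall, C = (1.510·7.250 + 0.1210·260.0) / (1.510 + 0.1210) = 26.00 mg/L.

26.0 mg/L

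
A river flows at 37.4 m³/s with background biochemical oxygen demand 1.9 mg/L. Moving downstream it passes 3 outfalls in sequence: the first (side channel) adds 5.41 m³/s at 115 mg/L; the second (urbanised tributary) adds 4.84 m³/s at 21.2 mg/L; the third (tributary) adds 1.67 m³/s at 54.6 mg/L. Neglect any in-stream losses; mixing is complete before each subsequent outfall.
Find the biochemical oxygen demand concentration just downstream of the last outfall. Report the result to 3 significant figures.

18.0 mg/L

After outfall 1: Q = 37.40 + 5.410 = 42.81 m³/s; C = (37.40·1.900 + 5.410·115.0)/42.81 = 16.19 mg/L.
After outfall 2: Q = 42.81 + 4.840 = 47.65 m³/s; C = (42.81·16.19 + 4.840·21.20)/47.65 = 16.70 mg/L.
After outfall 3: Q = 47.65 + 1.670 = 49.32 m³/s; C = (47.65·16.70 + 1.670·54.60)/49.32 = 17.98 mg/L.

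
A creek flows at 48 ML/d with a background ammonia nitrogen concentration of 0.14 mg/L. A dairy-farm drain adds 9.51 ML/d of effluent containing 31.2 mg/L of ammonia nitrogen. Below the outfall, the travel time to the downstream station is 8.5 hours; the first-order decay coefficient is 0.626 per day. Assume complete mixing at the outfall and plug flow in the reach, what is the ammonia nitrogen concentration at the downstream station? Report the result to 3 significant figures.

Flow-weighted average: C = (48.00·0.1400 + 9.510·31.20) / 57.51 = 303.4/57.51 = 5.276 mg/L.
First-order decay: C = 5.276·exp(−k·t) = 5.276·0.8011 = 4.227 mg/L.

4.23 mg/L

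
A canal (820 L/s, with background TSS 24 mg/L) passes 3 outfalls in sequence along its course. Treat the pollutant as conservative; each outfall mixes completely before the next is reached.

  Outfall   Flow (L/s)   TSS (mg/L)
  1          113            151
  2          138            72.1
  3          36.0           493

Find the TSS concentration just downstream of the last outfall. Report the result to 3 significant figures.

Below outfall 1: Q → 933.0 L/s, C = (820.0·24.00 + 113.0·151.0)/933.0 = 39.38 mg/L.
Below outfall 2: Q → 1071 L/s, C = (933.0·39.38 + 138.0·72.10)/1071 = 43.60 mg/L.
Below outfall 3: Q → 1107 L/s, C = (1071·43.60 + 36.00·493.0)/1107 = 58.21 mg/L.

58.2 mg/L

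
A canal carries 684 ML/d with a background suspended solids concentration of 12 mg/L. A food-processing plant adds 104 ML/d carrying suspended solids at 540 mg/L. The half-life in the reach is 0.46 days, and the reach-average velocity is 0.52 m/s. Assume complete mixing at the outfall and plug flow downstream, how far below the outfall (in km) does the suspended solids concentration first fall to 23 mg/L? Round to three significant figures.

37.8 km

Mass balance: C = (684.0·12.00 + 104.0·540.0) / 788.0 = 64370/788.0 = 81.69 mg/L.
Half-life 0.46 d → k = ln 2 / 0.46 = 1.507 d⁻¹.
Set 81.69·exp(−k·t) = 23 → t = ln(81.69/23)/k = 72670 s = 20.19 h.
Distance = v·t = 0.52·72670 = 37790 m = 37.79 km.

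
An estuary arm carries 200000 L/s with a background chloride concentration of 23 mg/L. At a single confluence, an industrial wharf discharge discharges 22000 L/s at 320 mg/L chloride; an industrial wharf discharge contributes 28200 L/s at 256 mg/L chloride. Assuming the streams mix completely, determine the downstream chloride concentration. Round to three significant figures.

75.4 mg/L

Conservation of mass: C = (200000·23.00 + 22000·320.0 + 28200·256.0) / 250200 = 18860000/250200 = 75.38 mg/L.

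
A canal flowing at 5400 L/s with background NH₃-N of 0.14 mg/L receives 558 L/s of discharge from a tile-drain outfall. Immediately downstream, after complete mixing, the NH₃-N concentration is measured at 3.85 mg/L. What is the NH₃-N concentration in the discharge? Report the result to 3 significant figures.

Mass balance: 5400·0.1400 + 558.0·Cₑ = 5958·3.850
→ Cₑ = (5958·3.850 − 5400·0.1400) / 558.0 = 39.75 mg/L.

39.8 mg/L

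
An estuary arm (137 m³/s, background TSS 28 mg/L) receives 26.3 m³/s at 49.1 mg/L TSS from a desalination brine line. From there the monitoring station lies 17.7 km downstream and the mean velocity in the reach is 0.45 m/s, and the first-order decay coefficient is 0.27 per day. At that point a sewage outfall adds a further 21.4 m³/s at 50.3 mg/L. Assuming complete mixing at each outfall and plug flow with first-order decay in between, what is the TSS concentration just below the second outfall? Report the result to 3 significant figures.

After mixing, C = (137.0·28.00 + 26.30·49.10) / 163.3 = 5127/163.3 = 31.40 mg/L; combined flow 163.3 m³/s.
Travel time t = 17.7·1000 / 0.45 = 39330 s = 10.93 h.
After decay, C = 31.40 × e^(−kt) = 31.40 × 0.8843 = 27.77 mg/L.
At the second outfall, C = (163.3·27.77 + 21.40·50.30) / (163.3 + 21.40) = 30.38 mg/L.

30.4 mg/L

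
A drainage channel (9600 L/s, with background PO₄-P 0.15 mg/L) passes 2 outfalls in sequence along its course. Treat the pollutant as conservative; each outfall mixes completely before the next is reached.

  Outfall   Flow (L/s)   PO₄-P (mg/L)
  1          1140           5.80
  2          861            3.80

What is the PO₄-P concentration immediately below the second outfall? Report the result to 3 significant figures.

0.976 mg/L

Outfall 1: combined Q = 10740 L/s; C = (9600·0.1500 + 1140·5.800)/10740 = 0.7497 mg/L.
Outfall 2: combined Q = 11600 L/s; C = (10740·0.7497 + 861.0·3.800)/11600 = 0.9761 mg/L.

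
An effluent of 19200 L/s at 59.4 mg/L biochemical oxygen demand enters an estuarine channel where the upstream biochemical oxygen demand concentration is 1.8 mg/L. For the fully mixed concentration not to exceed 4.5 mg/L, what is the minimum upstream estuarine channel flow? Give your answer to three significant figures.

Set C_mix = 4.5: (Q·1.800 + 19200·59.40) / (Q + 19200) = 4.5
→ Q = 19200·(59.40 − 4.5)/(4.5 − 1.800) = 390400 L/s.

390000 L/s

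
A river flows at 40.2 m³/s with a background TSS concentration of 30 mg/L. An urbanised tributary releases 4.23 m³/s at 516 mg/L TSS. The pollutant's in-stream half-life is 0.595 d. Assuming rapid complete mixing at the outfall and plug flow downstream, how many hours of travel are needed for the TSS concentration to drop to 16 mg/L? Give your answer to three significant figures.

32.2 h

Mass balance: C = (40.20·30.00 + 4.230·516.0) / 44.43 = 3389/44.43 = 76.27 mg/L.
Half-life 0.595 d → k = ln 2 / 0.595 = 1.165 d⁻¹.
76.27·exp(−k·t) = 16 → t = ln(76.27/16)/k = 115800 s = 32.17 h.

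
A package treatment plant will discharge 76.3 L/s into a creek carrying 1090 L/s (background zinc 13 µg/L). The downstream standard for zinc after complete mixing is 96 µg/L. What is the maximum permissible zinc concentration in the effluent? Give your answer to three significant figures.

1280 µg/L

At the limit, (Qr·Cr + Qe·Cₑ)/(Qr + Qe) = 96:
Cₑ = (1166·96 − 1090·13.00) / 76.30 = 1282 µg/L.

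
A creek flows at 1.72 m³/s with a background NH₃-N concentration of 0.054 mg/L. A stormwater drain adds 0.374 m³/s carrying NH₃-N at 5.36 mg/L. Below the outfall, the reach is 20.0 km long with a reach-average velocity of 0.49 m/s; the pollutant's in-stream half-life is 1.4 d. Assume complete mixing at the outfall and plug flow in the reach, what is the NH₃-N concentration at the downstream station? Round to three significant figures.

Conservation of mass: C = (1.720·0.05400 + 0.3740·5.360) / 2.094 = 2.098/2.094 = 1.002 mg/L.
Travel time t = 20.0·1000 / 0.49 = 40820 s = 11.34 h.
Half-life 1.4 d → k = ln 2 / 1.4 = 0.4951 d⁻¹.
Applying C = C₀e^(−kt): 1.002 × 0.7914 = 0.7928 mg/L.

0.793 mg/L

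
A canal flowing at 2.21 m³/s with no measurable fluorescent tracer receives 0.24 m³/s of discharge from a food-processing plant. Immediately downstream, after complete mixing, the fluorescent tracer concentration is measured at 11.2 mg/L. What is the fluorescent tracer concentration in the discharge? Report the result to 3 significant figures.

114 mg/L

Mass balance: 2.210·0 + 0.2400·Cₑ = 2.450·11.20
→ Cₑ = (2.450·11.20 − 2.210·0) / 0.2400 = 114.3 mg/L.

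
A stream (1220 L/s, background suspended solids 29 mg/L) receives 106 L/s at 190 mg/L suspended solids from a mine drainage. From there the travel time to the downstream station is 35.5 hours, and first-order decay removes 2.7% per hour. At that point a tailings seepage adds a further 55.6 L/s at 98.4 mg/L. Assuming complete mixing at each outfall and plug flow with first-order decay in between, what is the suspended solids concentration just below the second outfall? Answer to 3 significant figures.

19.2 mg/L

Mass balance: C = (1220·29.00 + 106.0·190.0) / 1326 = 55520/1326 = 41.87 mg/L; combined flow 1326 L/s.
2.7%/h lost → k = −ln(1 − 0.027) = 0.02737 h⁻¹.
First-order decay: C = 41.87·exp(−k·t) = 41.87·0.3784 = 15.85 mg/L.
Second outfall: C = (1326·15.85 + 55.60·98.40)/1382 = 19.17 mg/L.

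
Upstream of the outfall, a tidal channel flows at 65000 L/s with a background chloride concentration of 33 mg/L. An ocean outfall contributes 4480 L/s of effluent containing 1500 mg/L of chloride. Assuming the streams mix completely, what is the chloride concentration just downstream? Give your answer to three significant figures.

Mixed concentration C = ΣQC/ΣQ = (65000·33.00 + 4480·1500) / 69480 = 8865000/69480 = 127.6 mg/L.

128 mg/L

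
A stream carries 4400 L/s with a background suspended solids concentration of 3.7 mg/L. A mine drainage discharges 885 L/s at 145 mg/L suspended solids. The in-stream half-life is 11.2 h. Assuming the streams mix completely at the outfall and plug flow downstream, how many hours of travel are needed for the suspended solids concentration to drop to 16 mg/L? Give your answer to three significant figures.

Mass balance: C = (4400·3.700 + 885.0·145.0) / 5285 = 144600/5285 = 27.36 mg/L.
Half-life 11.2 h → k = ln 2 / 11.2 = 0.06189 h⁻¹ = 1.485 d⁻¹.
27.36·exp(−k·t) = 16 → t = ln(27.36/16)/k = 31210 s = 8.670 h.

8.67 h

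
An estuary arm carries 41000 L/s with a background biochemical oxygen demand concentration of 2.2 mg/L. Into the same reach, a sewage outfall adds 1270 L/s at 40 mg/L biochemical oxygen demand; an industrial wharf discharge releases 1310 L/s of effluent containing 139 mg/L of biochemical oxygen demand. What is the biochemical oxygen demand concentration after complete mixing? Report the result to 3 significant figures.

Conservation of mass: C = (41000·2.200 + 1270·40.00 + 1310·139.0) / 43580 = 323100/43580 = 7.414 mg/L.

7.41 mg/L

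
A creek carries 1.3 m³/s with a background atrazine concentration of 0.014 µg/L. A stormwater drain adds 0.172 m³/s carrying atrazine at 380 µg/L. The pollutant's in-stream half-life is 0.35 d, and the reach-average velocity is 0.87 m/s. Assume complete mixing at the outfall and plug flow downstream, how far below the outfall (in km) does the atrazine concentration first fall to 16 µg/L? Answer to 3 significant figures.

38.8 km

Mass balance: C = (1.300·0.01400 + 0.1720·380.0) / 1.472 = 65.38/1.472 = 44.41 µg/L.
Half-life 0.35 d → k = ln 2 / 0.35 = 1.980 d⁻¹.
Set 44.41·exp(−k·t) = 16 → t = ln(44.41/16)/k = 44540 s = 12.37 h.
Distance = v·t = 0.87·44540 = 38750 m = 38.75 km.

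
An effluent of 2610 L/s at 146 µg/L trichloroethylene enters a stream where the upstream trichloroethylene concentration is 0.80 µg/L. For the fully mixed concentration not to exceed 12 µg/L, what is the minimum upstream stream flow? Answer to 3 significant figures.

Set C_mix = 12: (Q·0.8000 + 2610·146.0) / (Q + 2610) = 12
→ Q = 2610·(146.0 − 12)/(12 − 0.8000) = 31230 L/s.

31200 L/s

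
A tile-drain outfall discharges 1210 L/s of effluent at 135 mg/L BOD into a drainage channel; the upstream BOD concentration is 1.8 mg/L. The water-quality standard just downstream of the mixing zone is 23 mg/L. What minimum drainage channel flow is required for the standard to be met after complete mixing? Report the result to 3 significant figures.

6390 L/s

Set C_mix = 23: (Q·1.800 + 1210·135.0) / (Q + 1210) = 23
→ Q = 1210·(135.0 − 23)/(23 − 1.800) = 6392 L/s.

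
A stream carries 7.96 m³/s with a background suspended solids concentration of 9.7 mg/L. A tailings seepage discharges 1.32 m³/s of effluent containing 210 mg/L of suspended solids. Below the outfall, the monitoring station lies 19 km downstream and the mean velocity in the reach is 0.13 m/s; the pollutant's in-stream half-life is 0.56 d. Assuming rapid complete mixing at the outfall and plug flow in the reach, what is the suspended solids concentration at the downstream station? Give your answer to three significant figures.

4.71 mg/L

After mixing, C = (7.960·9.700 + 1.320·210.0) / 9.280 = 354.4/9.280 = 38.19 mg/L.
Travel time t = 19·1000 / 0.13 = 146200 s = 40.60 h.
Half-life 0.56 d → k = ln 2 / 0.56 = 1.238 d⁻¹.
Decay over the reach: 38.19·exp(−kt) = 38.19·0.1232 = 4.706 mg/L.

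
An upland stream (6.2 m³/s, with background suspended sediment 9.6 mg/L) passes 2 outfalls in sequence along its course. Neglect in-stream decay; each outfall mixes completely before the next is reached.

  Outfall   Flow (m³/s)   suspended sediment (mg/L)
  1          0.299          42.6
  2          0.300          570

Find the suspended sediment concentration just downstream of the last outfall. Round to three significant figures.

After outfall 1: Q = 6.200 + 0.2990 = 6.499 m³/s; C = (6.200·9.600 + 0.2990·42.60)/6.499 = 11.12 mg/L.
After outfall 2: Q = 6.499 + 0.3000 = 6.799 m³/s; C = (6.499·11.12 + 0.3000·570.0)/6.799 = 35.78 mg/L.

35.8 mg/L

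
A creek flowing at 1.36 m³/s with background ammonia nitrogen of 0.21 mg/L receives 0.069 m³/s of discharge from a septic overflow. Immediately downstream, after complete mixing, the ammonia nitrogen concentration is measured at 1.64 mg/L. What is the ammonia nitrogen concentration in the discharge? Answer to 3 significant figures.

Mass balance: 1.360·0.2100 + 0.06900·Cₑ = 1.429·1.640
→ Cₑ = (1.429·1.640 − 1.360·0.2100) / 0.06900 = 29.83 mg/L.

29.8 mg/L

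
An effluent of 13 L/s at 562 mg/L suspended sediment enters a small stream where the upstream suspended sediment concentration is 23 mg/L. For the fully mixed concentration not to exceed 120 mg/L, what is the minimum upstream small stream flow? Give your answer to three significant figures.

Set C_mix = 120: (Q·23.00 + 13.00·562.0) / (Q + 13.00) = 120
→ Q = 13.00·(562.0 − 120)/(120 − 23.00) = 59.24 L/s.

59.2 L/s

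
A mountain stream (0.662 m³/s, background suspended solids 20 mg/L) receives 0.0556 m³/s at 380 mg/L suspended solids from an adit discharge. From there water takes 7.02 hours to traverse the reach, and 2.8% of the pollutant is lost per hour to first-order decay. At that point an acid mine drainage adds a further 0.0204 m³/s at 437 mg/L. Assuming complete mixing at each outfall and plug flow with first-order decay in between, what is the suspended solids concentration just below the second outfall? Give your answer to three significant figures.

After mixing, C = (0.6620·20.00 + 0.05560·380.0) / 0.7176 = 34.37/0.7176 = 47.89 mg/L; combined flow 0.7176 m³/s.
2.8%/h lost → k = −ln(1 − 0.028) = 0.02840 h⁻¹.
Decay over the reach: 47.89·exp(−kt) = 47.89·0.8193 = 39.24 mg/L.
At the second outfall, C = (0.7176·39.24 + 0.02040·437.0) / (0.7176 + 0.02040) = 50.23 mg/L.

50.2 mg/L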